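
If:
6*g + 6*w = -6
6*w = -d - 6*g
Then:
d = 6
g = -w - 1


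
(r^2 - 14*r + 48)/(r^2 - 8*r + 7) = (r^2 - 14*r + 48)/(r^2 - 8*r + 7)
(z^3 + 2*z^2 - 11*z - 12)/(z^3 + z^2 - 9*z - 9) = (z + 4)/(z + 3)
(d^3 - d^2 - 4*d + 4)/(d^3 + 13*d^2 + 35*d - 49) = (d^2 - 4)/(d^2 + 14*d + 49)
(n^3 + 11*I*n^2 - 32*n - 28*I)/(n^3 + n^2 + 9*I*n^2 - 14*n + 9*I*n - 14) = (n + 2*I)/(n + 1)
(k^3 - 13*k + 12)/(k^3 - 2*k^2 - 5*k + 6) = (k + 4)/(k + 2)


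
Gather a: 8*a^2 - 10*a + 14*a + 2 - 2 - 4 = 8*a^2 + 4*a - 4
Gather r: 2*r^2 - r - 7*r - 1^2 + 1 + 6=2*r^2 - 8*r + 6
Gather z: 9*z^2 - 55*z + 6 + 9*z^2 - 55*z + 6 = 18*z^2 - 110*z + 12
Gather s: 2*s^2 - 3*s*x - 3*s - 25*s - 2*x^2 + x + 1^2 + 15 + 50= 2*s^2 + s*(-3*x - 28) - 2*x^2 + x + 66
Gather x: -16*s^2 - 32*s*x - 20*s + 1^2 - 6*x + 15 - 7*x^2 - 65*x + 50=-16*s^2 - 20*s - 7*x^2 + x*(-32*s - 71) + 66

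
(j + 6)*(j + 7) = j^2 + 13*j + 42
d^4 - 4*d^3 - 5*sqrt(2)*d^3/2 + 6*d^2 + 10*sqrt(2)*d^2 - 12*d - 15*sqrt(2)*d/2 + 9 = (d - 3)*(d - 1)*(d - 3*sqrt(2)/2)*(d - sqrt(2))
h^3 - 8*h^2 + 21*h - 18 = (h - 3)^2*(h - 2)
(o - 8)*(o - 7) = o^2 - 15*o + 56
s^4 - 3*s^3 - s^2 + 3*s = s*(s - 3)*(s - 1)*(s + 1)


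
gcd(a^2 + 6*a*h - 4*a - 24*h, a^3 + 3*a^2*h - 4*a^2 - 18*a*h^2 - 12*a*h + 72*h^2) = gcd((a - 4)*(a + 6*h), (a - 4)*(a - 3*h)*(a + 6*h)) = a^2 + 6*a*h - 4*a - 24*h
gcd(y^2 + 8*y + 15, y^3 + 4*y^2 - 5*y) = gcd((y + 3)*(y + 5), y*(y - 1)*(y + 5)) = y + 5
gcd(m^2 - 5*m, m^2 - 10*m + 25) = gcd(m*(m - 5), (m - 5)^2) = m - 5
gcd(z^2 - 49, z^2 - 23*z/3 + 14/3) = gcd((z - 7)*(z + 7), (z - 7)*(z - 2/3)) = z - 7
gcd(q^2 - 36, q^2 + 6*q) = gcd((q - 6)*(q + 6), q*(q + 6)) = q + 6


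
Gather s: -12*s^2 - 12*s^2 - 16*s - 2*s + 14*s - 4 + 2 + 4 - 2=-24*s^2 - 4*s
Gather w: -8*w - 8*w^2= -8*w^2 - 8*w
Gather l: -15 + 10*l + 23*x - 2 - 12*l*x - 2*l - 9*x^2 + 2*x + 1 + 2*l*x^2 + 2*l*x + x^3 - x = l*(2*x^2 - 10*x + 8) + x^3 - 9*x^2 + 24*x - 16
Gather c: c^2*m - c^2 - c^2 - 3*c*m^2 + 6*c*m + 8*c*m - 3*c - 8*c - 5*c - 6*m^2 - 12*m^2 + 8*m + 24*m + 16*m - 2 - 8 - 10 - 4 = c^2*(m - 2) + c*(-3*m^2 + 14*m - 16) - 18*m^2 + 48*m - 24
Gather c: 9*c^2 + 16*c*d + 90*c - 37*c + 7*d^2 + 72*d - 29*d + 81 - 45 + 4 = 9*c^2 + c*(16*d + 53) + 7*d^2 + 43*d + 40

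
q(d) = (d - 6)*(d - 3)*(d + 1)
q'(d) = (d - 6)*(d - 3) + (d - 6)*(d + 1) + (d - 3)*(d + 1)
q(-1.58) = -20.14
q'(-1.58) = 41.77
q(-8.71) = -1328.08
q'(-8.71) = 375.95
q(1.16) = 19.24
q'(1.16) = -5.52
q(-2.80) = -91.87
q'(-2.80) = 77.32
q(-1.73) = -26.69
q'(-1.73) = 45.66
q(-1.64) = -22.69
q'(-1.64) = 43.31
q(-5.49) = -438.00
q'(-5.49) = 187.26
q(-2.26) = -54.74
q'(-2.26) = 60.48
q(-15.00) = -5292.00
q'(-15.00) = 924.00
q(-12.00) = -2970.00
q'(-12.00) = 633.00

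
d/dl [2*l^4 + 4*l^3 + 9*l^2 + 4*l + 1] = 8*l^3 + 12*l^2 + 18*l + 4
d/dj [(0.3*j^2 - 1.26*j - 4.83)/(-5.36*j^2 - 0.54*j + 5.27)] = (-6.9156*j^2 - 48.6156*j - 9.2484)/(28.7296*j^4 + 5.7888*j^3 - 56.2028*j^2 - 5.6916*j + 27.7729)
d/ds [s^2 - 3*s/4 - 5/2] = 2*s - 3/4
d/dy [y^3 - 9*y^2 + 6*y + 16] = 3*y^2 - 18*y + 6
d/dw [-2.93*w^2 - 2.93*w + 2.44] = -5.86*w - 2.93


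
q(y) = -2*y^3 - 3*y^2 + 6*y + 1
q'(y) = -6*y^2 - 6*y + 6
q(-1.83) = -7.77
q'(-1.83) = -3.11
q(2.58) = -37.84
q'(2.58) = -49.42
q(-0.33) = -1.23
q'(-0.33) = 7.33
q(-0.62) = -3.40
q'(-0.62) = 7.41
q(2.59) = -38.33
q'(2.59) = -49.79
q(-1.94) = -7.33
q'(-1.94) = -4.94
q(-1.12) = -6.67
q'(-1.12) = 5.19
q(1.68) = -6.87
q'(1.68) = -21.01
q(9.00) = -1646.00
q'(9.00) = -534.00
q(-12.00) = 2953.00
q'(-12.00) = -786.00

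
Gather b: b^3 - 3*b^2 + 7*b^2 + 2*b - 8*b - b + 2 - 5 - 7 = b^3 + 4*b^2 - 7*b - 10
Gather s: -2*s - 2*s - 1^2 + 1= -4*s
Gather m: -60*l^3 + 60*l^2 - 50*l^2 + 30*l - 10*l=-60*l^3 + 10*l^2 + 20*l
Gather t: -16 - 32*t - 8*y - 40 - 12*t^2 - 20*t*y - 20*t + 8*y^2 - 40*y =-12*t^2 + t*(-20*y - 52) + 8*y^2 - 48*y - 56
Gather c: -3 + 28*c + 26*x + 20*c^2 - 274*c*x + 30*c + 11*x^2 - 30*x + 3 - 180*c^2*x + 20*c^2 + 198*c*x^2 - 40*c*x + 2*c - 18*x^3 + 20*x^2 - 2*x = c^2*(40 - 180*x) + c*(198*x^2 - 314*x + 60) - 18*x^3 + 31*x^2 - 6*x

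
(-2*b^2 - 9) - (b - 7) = -2*b^2 - b - 2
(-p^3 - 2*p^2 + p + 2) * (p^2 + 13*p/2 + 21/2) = -p^5 - 17*p^4/2 - 45*p^3/2 - 25*p^2/2 + 47*p/2 + 21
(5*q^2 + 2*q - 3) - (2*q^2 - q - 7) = 3*q^2 + 3*q + 4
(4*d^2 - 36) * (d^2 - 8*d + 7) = 4*d^4 - 32*d^3 - 8*d^2 + 288*d - 252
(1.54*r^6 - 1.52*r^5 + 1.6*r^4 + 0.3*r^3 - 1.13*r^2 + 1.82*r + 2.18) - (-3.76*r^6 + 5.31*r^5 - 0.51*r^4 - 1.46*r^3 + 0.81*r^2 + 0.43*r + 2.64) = 5.3*r^6 - 6.83*r^5 + 2.11*r^4 + 1.76*r^3 - 1.94*r^2 + 1.39*r - 0.46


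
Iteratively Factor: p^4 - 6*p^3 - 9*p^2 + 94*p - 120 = (p + 4)*(p^3 - 10*p^2 + 31*p - 30) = (p - 5)*(p + 4)*(p^2 - 5*p + 6) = (p - 5)*(p - 2)*(p + 4)*(p - 3)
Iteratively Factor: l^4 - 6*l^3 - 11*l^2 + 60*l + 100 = (l - 5)*(l^3 - l^2 - 16*l - 20) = (l - 5)*(l + 2)*(l^2 - 3*l - 10) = (l - 5)^2*(l + 2)*(l + 2)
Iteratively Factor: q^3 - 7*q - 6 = (q - 3)*(q^2 + 3*q + 2) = (q - 3)*(q + 2)*(q + 1)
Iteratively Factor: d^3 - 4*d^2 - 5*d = (d - 5)*(d^2 + d) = d*(d - 5)*(d + 1)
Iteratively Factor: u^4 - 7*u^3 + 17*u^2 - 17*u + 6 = (u - 3)*(u^3 - 4*u^2 + 5*u - 2) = (u - 3)*(u - 1)*(u^2 - 3*u + 2) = (u - 3)*(u - 2)*(u - 1)*(u - 1)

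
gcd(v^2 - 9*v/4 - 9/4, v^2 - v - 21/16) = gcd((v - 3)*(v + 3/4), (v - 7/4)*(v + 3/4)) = v + 3/4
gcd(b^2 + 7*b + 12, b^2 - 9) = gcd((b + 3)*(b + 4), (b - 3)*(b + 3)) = b + 3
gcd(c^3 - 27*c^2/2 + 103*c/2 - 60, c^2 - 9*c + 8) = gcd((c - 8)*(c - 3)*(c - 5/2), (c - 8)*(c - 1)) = c - 8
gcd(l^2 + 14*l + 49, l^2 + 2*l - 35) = l + 7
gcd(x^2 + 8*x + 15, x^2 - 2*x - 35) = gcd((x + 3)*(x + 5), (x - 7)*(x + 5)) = x + 5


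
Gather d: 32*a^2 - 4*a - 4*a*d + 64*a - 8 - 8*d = 32*a^2 + 60*a + d*(-4*a - 8) - 8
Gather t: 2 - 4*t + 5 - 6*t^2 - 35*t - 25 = -6*t^2 - 39*t - 18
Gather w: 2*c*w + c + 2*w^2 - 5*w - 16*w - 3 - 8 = c + 2*w^2 + w*(2*c - 21) - 11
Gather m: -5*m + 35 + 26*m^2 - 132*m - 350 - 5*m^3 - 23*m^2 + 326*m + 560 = -5*m^3 + 3*m^2 + 189*m + 245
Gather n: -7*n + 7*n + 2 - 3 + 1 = 0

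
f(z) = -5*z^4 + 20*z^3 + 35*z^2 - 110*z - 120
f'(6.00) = -1850.00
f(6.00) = -1680.00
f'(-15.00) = 79840.00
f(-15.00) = -311220.00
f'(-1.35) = -45.94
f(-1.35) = 26.47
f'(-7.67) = 11907.19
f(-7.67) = -23545.84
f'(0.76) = -30.92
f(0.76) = -176.27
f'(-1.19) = -74.63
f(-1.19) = 16.73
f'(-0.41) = -127.24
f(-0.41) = -70.54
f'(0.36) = -77.96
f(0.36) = -154.21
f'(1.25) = 32.19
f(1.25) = -175.96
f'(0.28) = -86.14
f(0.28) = -147.65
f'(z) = -20*z^3 + 60*z^2 + 70*z - 110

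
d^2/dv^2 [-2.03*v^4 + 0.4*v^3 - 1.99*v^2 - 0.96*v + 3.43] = -24.36*v^2 + 2.4*v - 3.98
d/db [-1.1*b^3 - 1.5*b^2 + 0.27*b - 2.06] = -3.3*b^2 - 3.0*b + 0.27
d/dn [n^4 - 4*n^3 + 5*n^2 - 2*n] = 4*n^3 - 12*n^2 + 10*n - 2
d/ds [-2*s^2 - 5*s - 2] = -4*s - 5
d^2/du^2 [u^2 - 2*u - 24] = 2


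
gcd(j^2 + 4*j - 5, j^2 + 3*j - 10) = j + 5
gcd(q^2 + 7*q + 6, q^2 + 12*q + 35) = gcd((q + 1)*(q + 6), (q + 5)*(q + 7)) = 1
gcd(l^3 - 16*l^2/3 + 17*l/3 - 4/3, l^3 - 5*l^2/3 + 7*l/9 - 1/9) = l^2 - 4*l/3 + 1/3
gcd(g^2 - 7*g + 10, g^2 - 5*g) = g - 5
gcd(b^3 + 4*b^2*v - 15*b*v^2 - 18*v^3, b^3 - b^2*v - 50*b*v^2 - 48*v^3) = b^2 + 7*b*v + 6*v^2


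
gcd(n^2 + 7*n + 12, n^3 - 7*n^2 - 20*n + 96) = n + 4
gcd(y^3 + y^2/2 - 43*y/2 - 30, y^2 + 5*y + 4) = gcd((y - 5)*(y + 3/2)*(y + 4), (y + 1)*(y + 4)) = y + 4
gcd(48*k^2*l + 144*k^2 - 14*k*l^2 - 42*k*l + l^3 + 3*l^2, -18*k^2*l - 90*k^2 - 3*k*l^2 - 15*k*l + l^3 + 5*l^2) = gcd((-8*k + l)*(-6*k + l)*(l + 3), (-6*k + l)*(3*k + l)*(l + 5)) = 6*k - l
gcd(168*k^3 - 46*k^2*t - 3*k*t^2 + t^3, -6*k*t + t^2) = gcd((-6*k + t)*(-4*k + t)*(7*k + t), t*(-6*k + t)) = -6*k + t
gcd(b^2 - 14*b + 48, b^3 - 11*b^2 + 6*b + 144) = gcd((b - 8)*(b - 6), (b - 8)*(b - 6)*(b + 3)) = b^2 - 14*b + 48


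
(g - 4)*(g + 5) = g^2 + g - 20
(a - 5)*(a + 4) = a^2 - a - 20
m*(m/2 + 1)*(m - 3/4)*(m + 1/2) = m^4/2 + 7*m^3/8 - 7*m^2/16 - 3*m/8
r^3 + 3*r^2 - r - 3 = (r - 1)*(r + 1)*(r + 3)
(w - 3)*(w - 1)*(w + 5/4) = w^3 - 11*w^2/4 - 2*w + 15/4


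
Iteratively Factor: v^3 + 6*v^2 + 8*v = (v + 4)*(v^2 + 2*v) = (v + 2)*(v + 4)*(v)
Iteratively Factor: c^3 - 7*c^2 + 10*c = (c)*(c^2 - 7*c + 10) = c*(c - 2)*(c - 5)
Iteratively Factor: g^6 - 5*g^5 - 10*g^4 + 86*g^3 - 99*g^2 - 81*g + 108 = (g - 1)*(g^5 - 4*g^4 - 14*g^3 + 72*g^2 - 27*g - 108) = (g - 3)*(g - 1)*(g^4 - g^3 - 17*g^2 + 21*g + 36) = (g - 3)*(g - 1)*(g + 4)*(g^3 - 5*g^2 + 3*g + 9) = (g - 3)^2*(g - 1)*(g + 4)*(g^2 - 2*g - 3) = (g - 3)^3*(g - 1)*(g + 4)*(g + 1)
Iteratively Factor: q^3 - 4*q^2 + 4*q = (q)*(q^2 - 4*q + 4) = q*(q - 2)*(q - 2)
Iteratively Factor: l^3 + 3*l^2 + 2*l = (l + 1)*(l^2 + 2*l) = (l + 1)*(l + 2)*(l)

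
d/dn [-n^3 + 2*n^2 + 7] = n*(4 - 3*n)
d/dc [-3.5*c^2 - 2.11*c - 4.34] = -7.0*c - 2.11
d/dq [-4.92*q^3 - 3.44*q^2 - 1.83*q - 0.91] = -14.76*q^2 - 6.88*q - 1.83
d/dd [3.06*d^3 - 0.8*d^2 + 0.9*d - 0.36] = 9.18*d^2 - 1.6*d + 0.9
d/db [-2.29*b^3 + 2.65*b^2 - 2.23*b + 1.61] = -6.87*b^2 + 5.3*b - 2.23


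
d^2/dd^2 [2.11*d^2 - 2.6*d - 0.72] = 4.22000000000000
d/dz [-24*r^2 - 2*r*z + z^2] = -2*r + 2*z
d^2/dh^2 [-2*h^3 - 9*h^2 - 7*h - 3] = -12*h - 18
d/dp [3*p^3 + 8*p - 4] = 9*p^2 + 8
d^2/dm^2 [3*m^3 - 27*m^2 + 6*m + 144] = 18*m - 54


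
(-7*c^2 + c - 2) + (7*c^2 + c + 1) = 2*c - 1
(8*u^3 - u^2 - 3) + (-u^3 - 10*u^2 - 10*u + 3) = 7*u^3 - 11*u^2 - 10*u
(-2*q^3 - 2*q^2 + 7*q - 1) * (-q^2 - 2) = 2*q^5 + 2*q^4 - 3*q^3 + 5*q^2 - 14*q + 2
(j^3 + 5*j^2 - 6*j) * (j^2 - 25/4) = j^5 + 5*j^4 - 49*j^3/4 - 125*j^2/4 + 75*j/2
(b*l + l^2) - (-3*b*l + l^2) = 4*b*l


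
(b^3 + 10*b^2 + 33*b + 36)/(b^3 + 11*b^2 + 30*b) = (b^3 + 10*b^2 + 33*b + 36)/(b*(b^2 + 11*b + 30))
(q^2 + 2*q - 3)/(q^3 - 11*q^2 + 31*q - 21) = (q + 3)/(q^2 - 10*q + 21)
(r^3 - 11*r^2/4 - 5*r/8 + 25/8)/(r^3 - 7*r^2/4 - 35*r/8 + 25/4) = (r + 1)/(r + 2)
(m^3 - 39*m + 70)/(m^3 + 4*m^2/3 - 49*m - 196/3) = 3*(m^2 - 7*m + 10)/(3*m^2 - 17*m - 28)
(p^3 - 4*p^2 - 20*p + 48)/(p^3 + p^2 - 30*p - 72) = (p - 2)/(p + 3)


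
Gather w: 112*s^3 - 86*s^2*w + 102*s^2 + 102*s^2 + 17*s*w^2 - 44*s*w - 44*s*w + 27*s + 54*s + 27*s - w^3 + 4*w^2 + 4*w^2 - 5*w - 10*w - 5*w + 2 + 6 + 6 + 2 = 112*s^3 + 204*s^2 + 108*s - w^3 + w^2*(17*s + 8) + w*(-86*s^2 - 88*s - 20) + 16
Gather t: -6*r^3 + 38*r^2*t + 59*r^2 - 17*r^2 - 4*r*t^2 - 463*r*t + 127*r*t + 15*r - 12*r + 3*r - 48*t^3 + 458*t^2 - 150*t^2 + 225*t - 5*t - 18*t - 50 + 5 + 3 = -6*r^3 + 42*r^2 + 6*r - 48*t^3 + t^2*(308 - 4*r) + t*(38*r^2 - 336*r + 202) - 42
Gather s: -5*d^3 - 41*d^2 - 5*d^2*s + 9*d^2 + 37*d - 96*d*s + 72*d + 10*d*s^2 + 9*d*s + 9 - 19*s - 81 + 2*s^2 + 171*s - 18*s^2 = -5*d^3 - 32*d^2 + 109*d + s^2*(10*d - 16) + s*(-5*d^2 - 87*d + 152) - 72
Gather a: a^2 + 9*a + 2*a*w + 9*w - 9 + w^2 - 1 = a^2 + a*(2*w + 9) + w^2 + 9*w - 10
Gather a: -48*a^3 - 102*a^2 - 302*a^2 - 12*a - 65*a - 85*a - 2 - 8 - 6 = -48*a^3 - 404*a^2 - 162*a - 16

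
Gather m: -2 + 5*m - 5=5*m - 7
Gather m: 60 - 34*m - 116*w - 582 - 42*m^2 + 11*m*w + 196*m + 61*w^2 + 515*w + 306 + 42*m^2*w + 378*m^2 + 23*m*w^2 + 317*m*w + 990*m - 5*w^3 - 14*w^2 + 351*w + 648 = m^2*(42*w + 336) + m*(23*w^2 + 328*w + 1152) - 5*w^3 + 47*w^2 + 750*w + 432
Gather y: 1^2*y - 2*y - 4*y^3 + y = -4*y^3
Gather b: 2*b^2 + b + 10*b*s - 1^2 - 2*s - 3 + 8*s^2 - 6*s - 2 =2*b^2 + b*(10*s + 1) + 8*s^2 - 8*s - 6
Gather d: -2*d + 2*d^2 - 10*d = 2*d^2 - 12*d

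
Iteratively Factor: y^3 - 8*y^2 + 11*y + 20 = (y - 4)*(y^2 - 4*y - 5) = (y - 5)*(y - 4)*(y + 1)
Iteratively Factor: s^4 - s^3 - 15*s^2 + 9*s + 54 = (s + 3)*(s^3 - 4*s^2 - 3*s + 18) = (s + 2)*(s + 3)*(s^2 - 6*s + 9) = (s - 3)*(s + 2)*(s + 3)*(s - 3)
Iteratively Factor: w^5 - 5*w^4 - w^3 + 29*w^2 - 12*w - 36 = (w + 2)*(w^4 - 7*w^3 + 13*w^2 + 3*w - 18) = (w - 3)*(w + 2)*(w^3 - 4*w^2 + w + 6) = (w - 3)*(w - 2)*(w + 2)*(w^2 - 2*w - 3) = (w - 3)*(w - 2)*(w + 1)*(w + 2)*(w - 3)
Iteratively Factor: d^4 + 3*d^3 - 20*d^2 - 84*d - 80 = (d + 2)*(d^3 + d^2 - 22*d - 40) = (d + 2)*(d + 4)*(d^2 - 3*d - 10) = (d - 5)*(d + 2)*(d + 4)*(d + 2)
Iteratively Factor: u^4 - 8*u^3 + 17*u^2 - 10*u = (u - 5)*(u^3 - 3*u^2 + 2*u) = u*(u - 5)*(u^2 - 3*u + 2) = u*(u - 5)*(u - 2)*(u - 1)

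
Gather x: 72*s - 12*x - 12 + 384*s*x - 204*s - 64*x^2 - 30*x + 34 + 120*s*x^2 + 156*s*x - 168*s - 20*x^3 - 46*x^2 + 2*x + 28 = -300*s - 20*x^3 + x^2*(120*s - 110) + x*(540*s - 40) + 50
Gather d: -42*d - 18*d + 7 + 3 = 10 - 60*d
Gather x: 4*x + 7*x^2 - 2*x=7*x^2 + 2*x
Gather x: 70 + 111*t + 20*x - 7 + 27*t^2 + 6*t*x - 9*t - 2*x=27*t^2 + 102*t + x*(6*t + 18) + 63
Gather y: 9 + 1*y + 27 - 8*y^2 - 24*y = -8*y^2 - 23*y + 36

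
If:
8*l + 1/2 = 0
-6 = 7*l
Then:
No Solution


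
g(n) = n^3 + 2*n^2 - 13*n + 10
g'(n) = 3*n^2 + 4*n - 13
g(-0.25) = 13.36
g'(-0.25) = -13.81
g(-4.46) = 19.05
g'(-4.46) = 28.83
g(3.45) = 30.02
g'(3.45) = 36.51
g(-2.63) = 39.83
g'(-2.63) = -2.77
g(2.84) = 12.12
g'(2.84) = 22.56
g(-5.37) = -17.37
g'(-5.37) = 52.03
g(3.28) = 24.16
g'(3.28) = 32.40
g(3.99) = 53.49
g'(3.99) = 50.72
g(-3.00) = 40.00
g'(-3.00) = 2.00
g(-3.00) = 40.00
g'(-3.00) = 2.00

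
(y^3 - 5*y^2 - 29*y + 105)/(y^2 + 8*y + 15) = (y^2 - 10*y + 21)/(y + 3)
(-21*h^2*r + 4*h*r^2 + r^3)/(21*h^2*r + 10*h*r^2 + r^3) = (-3*h + r)/(3*h + r)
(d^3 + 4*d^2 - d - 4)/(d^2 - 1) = d + 4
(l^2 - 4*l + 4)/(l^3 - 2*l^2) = (l - 2)/l^2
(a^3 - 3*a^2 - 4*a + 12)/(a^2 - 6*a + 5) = (a^3 - 3*a^2 - 4*a + 12)/(a^2 - 6*a + 5)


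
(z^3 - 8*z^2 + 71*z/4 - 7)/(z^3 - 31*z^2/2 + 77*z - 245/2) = (z^2 - 9*z/2 + 2)/(z^2 - 12*z + 35)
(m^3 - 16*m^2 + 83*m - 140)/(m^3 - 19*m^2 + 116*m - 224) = (m - 5)/(m - 8)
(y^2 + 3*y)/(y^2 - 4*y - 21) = y/(y - 7)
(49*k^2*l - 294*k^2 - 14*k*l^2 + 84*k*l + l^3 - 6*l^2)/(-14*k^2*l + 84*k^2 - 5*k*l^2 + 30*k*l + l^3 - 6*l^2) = (-7*k + l)/(2*k + l)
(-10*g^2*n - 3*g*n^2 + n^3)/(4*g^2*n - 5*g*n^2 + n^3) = (-10*g^2 - 3*g*n + n^2)/(4*g^2 - 5*g*n + n^2)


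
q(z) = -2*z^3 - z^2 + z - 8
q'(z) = -6*z^2 - 2*z + 1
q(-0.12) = -8.13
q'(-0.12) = 1.15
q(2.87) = -60.65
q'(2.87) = -54.16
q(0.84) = -9.05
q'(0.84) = -4.91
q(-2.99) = 33.53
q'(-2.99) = -46.66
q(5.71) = -407.23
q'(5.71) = -206.04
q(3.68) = -117.53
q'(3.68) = -87.61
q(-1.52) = -4.81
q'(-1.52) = -9.82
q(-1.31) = -6.53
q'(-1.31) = -6.68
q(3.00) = -68.00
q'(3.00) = -59.00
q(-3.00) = 34.00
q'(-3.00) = -47.00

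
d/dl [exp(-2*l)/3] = -2*exp(-2*l)/3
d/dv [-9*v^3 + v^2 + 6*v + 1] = -27*v^2 + 2*v + 6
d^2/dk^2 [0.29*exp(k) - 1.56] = 0.29*exp(k)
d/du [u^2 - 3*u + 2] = 2*u - 3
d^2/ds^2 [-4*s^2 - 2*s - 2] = -8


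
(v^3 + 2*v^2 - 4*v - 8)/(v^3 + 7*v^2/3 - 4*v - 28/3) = 3*(v + 2)/(3*v + 7)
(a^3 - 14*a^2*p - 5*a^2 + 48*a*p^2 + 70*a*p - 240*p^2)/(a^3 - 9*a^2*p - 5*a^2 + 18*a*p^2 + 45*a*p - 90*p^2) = (-a + 8*p)/(-a + 3*p)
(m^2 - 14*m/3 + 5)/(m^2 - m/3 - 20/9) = 3*(m - 3)/(3*m + 4)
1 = 1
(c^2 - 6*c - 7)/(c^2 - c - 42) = (c + 1)/(c + 6)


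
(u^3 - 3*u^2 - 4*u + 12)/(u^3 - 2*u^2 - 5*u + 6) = (u - 2)/(u - 1)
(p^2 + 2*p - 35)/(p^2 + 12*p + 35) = (p - 5)/(p + 5)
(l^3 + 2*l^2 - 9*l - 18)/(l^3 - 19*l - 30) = (l - 3)/(l - 5)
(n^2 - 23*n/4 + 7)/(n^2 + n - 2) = (n^2 - 23*n/4 + 7)/(n^2 + n - 2)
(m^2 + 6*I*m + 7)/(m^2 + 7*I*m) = (m - I)/m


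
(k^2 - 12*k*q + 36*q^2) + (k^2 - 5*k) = 2*k^2 - 12*k*q - 5*k + 36*q^2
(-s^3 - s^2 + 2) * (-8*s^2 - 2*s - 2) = 8*s^5 + 10*s^4 + 4*s^3 - 14*s^2 - 4*s - 4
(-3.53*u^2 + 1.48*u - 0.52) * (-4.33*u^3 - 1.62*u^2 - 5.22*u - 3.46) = 15.2849*u^5 - 0.6898*u^4 + 18.2806*u^3 + 5.3306*u^2 - 2.4064*u + 1.7992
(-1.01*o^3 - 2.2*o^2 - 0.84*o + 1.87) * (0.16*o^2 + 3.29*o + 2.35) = -0.1616*o^5 - 3.6749*o^4 - 9.7459*o^3 - 7.6344*o^2 + 4.1783*o + 4.3945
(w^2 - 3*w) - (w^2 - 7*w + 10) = 4*w - 10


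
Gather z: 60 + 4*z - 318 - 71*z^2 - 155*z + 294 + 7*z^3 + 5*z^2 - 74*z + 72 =7*z^3 - 66*z^2 - 225*z + 108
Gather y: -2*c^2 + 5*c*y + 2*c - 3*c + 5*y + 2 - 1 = -2*c^2 - c + y*(5*c + 5) + 1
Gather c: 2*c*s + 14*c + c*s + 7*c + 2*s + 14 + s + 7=c*(3*s + 21) + 3*s + 21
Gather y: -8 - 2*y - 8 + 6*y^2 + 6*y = 6*y^2 + 4*y - 16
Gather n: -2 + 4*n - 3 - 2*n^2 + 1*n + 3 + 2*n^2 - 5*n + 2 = 0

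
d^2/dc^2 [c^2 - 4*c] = 2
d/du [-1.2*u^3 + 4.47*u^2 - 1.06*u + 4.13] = -3.6*u^2 + 8.94*u - 1.06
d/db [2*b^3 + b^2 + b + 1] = 6*b^2 + 2*b + 1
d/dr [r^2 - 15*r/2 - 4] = 2*r - 15/2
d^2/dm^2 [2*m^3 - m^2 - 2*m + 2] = 12*m - 2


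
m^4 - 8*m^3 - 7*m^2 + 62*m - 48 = (m - 8)*(m - 2)*(m - 1)*(m + 3)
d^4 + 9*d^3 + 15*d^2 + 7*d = d*(d + 1)^2*(d + 7)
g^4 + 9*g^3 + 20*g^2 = g^2*(g + 4)*(g + 5)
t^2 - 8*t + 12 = (t - 6)*(t - 2)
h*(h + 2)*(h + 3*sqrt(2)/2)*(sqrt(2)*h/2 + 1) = sqrt(2)*h^4/2 + sqrt(2)*h^3 + 5*h^3/2 + 3*sqrt(2)*h^2/2 + 5*h^2 + 3*sqrt(2)*h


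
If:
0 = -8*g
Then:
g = 0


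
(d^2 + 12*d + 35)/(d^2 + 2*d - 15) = (d + 7)/(d - 3)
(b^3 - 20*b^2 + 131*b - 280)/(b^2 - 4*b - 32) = (b^2 - 12*b + 35)/(b + 4)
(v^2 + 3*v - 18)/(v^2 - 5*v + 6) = (v + 6)/(v - 2)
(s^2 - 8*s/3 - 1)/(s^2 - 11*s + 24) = (s + 1/3)/(s - 8)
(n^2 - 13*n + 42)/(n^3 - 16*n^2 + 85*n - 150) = (n - 7)/(n^2 - 10*n + 25)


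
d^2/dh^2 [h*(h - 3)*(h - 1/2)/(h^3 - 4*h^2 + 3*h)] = 1/(h^3 - 3*h^2 + 3*h - 1)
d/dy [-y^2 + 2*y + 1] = 2 - 2*y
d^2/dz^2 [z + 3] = 0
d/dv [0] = 0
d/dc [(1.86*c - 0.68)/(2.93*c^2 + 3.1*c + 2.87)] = (-5.4498*c^2 + 3.9848*c + 7.4462)/(8.5849*c^4 + 18.166*c^3 + 26.4282*c^2 + 17.794*c + 8.2369)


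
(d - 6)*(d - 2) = d^2 - 8*d + 12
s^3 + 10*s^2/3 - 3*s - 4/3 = (s - 1)*(s + 1/3)*(s + 4)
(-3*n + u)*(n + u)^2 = -3*n^3 - 5*n^2*u - n*u^2 + u^3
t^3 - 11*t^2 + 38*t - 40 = (t - 5)*(t - 4)*(t - 2)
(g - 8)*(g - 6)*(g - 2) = g^3 - 16*g^2 + 76*g - 96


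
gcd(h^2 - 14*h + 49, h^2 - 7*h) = h - 7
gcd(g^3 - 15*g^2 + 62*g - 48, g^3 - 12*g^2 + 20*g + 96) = g^2 - 14*g + 48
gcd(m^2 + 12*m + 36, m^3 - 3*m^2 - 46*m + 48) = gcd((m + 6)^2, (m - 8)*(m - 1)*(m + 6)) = m + 6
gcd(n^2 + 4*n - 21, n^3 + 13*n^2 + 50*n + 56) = n + 7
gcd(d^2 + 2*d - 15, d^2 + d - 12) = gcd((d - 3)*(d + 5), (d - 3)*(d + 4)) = d - 3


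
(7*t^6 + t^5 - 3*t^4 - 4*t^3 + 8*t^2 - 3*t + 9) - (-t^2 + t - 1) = 7*t^6 + t^5 - 3*t^4 - 4*t^3 + 9*t^2 - 4*t + 10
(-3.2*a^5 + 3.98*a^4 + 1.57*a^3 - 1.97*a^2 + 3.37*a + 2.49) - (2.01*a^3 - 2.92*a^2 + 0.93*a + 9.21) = -3.2*a^5 + 3.98*a^4 - 0.44*a^3 + 0.95*a^2 + 2.44*a - 6.72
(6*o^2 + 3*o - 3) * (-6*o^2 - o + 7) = -36*o^4 - 24*o^3 + 57*o^2 + 24*o - 21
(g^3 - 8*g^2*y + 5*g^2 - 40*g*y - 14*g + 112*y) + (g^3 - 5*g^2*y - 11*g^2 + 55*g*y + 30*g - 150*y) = 2*g^3 - 13*g^2*y - 6*g^2 + 15*g*y + 16*g - 38*y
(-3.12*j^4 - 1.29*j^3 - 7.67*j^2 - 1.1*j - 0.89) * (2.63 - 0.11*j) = 0.3432*j^5 - 8.0637*j^4 - 2.549*j^3 - 20.0511*j^2 - 2.7951*j - 2.3407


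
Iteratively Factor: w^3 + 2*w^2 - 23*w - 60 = (w + 4)*(w^2 - 2*w - 15) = (w + 3)*(w + 4)*(w - 5)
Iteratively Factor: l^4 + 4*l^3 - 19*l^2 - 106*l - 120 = (l + 2)*(l^3 + 2*l^2 - 23*l - 60) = (l - 5)*(l + 2)*(l^2 + 7*l + 12) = (l - 5)*(l + 2)*(l + 4)*(l + 3)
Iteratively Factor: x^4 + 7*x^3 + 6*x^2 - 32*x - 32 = (x + 4)*(x^3 + 3*x^2 - 6*x - 8) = (x - 2)*(x + 4)*(x^2 + 5*x + 4) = (x - 2)*(x + 1)*(x + 4)*(x + 4)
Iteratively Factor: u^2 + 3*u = (u + 3)*(u)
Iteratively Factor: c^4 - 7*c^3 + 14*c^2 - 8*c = (c - 4)*(c^3 - 3*c^2 + 2*c) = (c - 4)*(c - 2)*(c^2 - c) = (c - 4)*(c - 2)*(c - 1)*(c)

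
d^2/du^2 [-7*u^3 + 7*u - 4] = -42*u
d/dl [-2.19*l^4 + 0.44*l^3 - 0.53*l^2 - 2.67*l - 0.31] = -8.76*l^3 + 1.32*l^2 - 1.06*l - 2.67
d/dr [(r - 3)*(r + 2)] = 2*r - 1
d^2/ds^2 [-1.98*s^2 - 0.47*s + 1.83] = -3.96000000000000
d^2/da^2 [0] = 0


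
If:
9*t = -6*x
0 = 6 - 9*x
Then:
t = -4/9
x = 2/3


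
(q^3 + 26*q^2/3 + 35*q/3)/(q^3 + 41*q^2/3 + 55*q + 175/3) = q/(q + 5)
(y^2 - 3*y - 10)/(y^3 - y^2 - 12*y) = (-y^2 + 3*y + 10)/(y*(-y^2 + y + 12))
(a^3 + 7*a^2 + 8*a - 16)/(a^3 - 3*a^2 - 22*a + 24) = (a + 4)/(a - 6)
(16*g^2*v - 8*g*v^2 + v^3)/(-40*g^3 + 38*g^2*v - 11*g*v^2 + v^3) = v*(-4*g + v)/(10*g^2 - 7*g*v + v^2)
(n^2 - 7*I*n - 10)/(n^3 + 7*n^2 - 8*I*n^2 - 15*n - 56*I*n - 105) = (n - 2*I)/(n^2 + n*(7 - 3*I) - 21*I)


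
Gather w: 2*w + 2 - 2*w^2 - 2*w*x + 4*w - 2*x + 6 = -2*w^2 + w*(6 - 2*x) - 2*x + 8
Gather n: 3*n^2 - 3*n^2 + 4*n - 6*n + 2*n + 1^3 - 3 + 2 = 0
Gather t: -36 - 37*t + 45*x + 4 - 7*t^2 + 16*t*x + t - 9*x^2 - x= -7*t^2 + t*(16*x - 36) - 9*x^2 + 44*x - 32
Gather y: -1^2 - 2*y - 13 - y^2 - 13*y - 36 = -y^2 - 15*y - 50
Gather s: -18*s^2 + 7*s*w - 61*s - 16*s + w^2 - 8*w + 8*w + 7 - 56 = -18*s^2 + s*(7*w - 77) + w^2 - 49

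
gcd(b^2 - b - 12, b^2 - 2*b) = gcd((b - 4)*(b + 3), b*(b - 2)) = 1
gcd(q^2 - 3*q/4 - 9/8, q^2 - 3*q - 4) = 1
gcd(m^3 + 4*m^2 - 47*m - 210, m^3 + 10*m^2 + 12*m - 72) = m + 6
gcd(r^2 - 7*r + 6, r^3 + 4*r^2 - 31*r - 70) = 1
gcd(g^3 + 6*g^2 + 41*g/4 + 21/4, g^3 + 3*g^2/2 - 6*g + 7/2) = g + 7/2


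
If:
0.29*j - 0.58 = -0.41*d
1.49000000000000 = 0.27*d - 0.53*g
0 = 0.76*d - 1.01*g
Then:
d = -11.57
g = -8.70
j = 18.35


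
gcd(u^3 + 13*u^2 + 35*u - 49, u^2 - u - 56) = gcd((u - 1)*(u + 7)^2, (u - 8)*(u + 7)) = u + 7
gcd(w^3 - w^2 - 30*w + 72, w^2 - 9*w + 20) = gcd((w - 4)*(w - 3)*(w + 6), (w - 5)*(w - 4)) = w - 4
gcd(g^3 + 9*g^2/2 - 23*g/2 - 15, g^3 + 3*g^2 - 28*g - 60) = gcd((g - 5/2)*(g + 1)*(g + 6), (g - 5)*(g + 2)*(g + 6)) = g + 6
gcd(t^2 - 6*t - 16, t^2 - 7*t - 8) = t - 8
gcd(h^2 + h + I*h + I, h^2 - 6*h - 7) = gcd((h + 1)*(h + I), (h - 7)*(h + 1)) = h + 1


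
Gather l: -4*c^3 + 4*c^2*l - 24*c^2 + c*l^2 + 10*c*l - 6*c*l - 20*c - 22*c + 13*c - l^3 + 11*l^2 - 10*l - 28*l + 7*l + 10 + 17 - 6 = -4*c^3 - 24*c^2 - 29*c - l^3 + l^2*(c + 11) + l*(4*c^2 + 4*c - 31) + 21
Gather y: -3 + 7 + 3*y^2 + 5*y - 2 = 3*y^2 + 5*y + 2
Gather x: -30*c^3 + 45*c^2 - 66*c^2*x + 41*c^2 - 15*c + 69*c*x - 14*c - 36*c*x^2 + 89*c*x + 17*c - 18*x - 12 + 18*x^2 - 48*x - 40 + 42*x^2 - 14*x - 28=-30*c^3 + 86*c^2 - 12*c + x^2*(60 - 36*c) + x*(-66*c^2 + 158*c - 80) - 80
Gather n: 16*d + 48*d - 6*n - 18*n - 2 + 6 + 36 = 64*d - 24*n + 40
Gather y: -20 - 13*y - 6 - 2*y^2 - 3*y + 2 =-2*y^2 - 16*y - 24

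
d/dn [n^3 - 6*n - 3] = 3*n^2 - 6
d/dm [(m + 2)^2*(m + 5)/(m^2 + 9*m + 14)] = (m^2 + 14*m + 39)/(m^2 + 14*m + 49)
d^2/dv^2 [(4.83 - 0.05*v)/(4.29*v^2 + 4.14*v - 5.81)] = (-(0.05*v - 4.83)*(8.58*v + 4.14)*(17.16*v + 8.28) + (1.287*v - 41.0274)*(4.29*v^2 + 4.14*v - 5.81))/(4.29*v^2 + 4.14*v - 5.81)^3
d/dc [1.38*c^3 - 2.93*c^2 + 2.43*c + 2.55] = 4.14*c^2 - 5.86*c + 2.43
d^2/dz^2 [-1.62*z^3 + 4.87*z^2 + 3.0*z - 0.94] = 9.74 - 9.72*z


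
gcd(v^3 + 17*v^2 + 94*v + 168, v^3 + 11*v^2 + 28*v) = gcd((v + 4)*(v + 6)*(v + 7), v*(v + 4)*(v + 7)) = v^2 + 11*v + 28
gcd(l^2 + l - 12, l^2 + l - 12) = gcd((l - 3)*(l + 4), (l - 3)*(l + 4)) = l^2 + l - 12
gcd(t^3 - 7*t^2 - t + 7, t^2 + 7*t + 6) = t + 1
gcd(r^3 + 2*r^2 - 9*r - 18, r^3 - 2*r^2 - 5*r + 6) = r^2 - r - 6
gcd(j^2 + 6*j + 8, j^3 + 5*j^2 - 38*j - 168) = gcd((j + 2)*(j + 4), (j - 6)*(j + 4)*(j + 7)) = j + 4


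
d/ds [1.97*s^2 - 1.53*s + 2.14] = 3.94*s - 1.53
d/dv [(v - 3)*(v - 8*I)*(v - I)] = 3*v^2 + v*(-6 - 18*I) - 8 + 27*I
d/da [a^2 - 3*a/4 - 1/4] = 2*a - 3/4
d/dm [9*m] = 9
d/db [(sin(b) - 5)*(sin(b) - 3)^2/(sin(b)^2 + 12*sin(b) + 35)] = (sin(b)^4 + 24*sin(b)^3 - 66*sin(b)^2 - 680*sin(b) + 1905)*cos(b)/((sin(b) + 5)^2*(sin(b) + 7)^2)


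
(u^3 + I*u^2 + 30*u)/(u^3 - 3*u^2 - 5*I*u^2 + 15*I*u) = (u + 6*I)/(u - 3)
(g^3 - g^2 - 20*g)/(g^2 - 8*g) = (g^2 - g - 20)/(g - 8)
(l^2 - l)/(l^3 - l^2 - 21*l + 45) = l*(l - 1)/(l^3 - l^2 - 21*l + 45)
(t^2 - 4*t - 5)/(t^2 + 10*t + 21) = (t^2 - 4*t - 5)/(t^2 + 10*t + 21)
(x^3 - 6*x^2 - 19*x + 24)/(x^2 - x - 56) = (x^2 + 2*x - 3)/(x + 7)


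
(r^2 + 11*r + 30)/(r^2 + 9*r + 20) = (r + 6)/(r + 4)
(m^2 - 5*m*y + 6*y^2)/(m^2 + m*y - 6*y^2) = (m - 3*y)/(m + 3*y)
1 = 1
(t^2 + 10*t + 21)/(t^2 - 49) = (t + 3)/(t - 7)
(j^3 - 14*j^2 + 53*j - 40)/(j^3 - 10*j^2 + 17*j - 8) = (j - 5)/(j - 1)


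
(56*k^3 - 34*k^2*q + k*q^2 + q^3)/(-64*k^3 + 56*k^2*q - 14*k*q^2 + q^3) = (7*k + q)/(-8*k + q)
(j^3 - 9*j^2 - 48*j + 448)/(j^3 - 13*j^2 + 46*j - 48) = (j^2 - j - 56)/(j^2 - 5*j + 6)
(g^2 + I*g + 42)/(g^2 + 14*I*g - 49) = (g - 6*I)/(g + 7*I)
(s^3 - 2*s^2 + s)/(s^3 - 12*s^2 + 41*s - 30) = s*(s - 1)/(s^2 - 11*s + 30)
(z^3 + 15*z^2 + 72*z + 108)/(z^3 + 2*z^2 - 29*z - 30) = (z^2 + 9*z + 18)/(z^2 - 4*z - 5)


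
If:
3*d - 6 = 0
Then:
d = 2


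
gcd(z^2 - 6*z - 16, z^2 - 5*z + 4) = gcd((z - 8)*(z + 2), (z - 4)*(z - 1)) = 1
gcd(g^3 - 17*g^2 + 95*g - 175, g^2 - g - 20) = g - 5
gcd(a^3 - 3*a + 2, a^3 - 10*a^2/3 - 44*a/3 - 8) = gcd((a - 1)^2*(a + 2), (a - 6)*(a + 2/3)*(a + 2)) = a + 2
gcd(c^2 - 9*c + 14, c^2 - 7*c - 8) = 1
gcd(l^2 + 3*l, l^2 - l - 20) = 1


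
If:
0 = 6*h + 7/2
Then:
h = -7/12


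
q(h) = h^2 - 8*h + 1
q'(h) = 2*h - 8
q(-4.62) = 59.30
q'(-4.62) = -17.24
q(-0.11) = 1.89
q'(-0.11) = -8.22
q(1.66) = -9.52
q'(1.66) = -4.68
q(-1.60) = 16.36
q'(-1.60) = -11.20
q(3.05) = -14.10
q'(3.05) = -1.90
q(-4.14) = 51.26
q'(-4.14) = -16.28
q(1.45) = -8.50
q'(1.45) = -5.10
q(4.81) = -14.34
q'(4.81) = 1.62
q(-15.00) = 346.00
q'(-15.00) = -38.00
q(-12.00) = 241.00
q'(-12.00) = -32.00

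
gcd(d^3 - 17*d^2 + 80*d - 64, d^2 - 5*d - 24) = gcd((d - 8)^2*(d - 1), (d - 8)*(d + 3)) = d - 8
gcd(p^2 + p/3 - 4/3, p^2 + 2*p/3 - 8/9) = p + 4/3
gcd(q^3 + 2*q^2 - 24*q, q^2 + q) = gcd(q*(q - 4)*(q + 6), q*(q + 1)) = q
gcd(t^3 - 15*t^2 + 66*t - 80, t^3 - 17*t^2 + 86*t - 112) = t^2 - 10*t + 16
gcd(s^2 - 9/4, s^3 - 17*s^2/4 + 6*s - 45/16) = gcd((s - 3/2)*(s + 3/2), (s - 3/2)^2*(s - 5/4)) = s - 3/2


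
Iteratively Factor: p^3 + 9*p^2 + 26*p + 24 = (p + 2)*(p^2 + 7*p + 12) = (p + 2)*(p + 3)*(p + 4)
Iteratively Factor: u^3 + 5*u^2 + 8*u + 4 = (u + 2)*(u^2 + 3*u + 2) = (u + 2)^2*(u + 1)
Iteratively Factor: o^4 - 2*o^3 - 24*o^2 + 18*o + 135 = (o + 3)*(o^3 - 5*o^2 - 9*o + 45) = (o - 5)*(o + 3)*(o^2 - 9) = (o - 5)*(o - 3)*(o + 3)*(o + 3)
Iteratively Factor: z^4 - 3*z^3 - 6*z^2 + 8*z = (z + 2)*(z^3 - 5*z^2 + 4*z) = (z - 4)*(z + 2)*(z^2 - z) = (z - 4)*(z - 1)*(z + 2)*(z)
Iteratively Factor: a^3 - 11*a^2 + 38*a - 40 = (a - 4)*(a^2 - 7*a + 10) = (a - 4)*(a - 2)*(a - 5)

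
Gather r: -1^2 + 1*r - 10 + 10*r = 11*r - 11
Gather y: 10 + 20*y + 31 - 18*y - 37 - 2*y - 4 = 0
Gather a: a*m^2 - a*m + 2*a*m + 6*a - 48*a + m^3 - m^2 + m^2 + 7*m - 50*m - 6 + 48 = a*(m^2 + m - 42) + m^3 - 43*m + 42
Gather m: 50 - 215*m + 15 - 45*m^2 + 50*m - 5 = -45*m^2 - 165*m + 60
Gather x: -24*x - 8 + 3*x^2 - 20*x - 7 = 3*x^2 - 44*x - 15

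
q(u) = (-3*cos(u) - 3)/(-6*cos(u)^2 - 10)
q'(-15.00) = 0.17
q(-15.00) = 0.05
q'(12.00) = -0.03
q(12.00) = 0.39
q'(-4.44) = -0.34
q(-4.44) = 0.21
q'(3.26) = 0.02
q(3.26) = 0.00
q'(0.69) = 0.03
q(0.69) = 0.39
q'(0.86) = 0.01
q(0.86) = 0.39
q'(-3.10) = 0.01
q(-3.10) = 0.00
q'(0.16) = 0.01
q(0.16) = 0.38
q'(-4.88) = -0.22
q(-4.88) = 0.34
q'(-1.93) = 0.33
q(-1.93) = 0.18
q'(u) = -12*(-3*cos(u) - 3)*sin(u)*cos(u)/(-6*cos(u)^2 - 10)^2 + 3*sin(u)/(-6*cos(u)^2 - 10)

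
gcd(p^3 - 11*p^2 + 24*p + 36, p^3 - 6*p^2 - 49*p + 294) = p - 6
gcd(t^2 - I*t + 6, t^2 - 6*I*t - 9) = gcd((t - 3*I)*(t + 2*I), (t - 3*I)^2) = t - 3*I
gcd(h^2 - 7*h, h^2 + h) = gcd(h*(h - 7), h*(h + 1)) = h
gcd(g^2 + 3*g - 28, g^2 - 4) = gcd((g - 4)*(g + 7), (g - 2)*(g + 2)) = 1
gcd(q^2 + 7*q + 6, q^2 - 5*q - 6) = q + 1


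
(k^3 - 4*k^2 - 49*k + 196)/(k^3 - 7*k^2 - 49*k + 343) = (k - 4)/(k - 7)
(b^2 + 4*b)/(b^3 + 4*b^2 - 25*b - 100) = b/(b^2 - 25)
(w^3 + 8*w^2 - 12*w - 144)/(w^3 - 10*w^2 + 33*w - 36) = (w^2 + 12*w + 36)/(w^2 - 6*w + 9)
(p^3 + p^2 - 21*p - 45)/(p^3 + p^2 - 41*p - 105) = (p^2 - 2*p - 15)/(p^2 - 2*p - 35)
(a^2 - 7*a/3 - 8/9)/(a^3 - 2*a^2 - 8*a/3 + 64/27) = 3*(3*a + 1)/(9*a^2 + 6*a - 8)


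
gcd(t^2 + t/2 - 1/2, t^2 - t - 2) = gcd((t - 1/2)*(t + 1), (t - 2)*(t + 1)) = t + 1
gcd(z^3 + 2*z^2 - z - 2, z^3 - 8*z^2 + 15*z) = 1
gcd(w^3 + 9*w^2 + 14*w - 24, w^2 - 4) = 1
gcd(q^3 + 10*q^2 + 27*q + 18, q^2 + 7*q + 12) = q + 3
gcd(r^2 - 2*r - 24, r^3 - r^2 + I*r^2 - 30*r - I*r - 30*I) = r - 6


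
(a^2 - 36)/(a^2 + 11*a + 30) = (a - 6)/(a + 5)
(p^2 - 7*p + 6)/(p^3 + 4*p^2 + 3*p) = (p^2 - 7*p + 6)/(p*(p^2 + 4*p + 3))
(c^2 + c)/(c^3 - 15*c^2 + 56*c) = (c + 1)/(c^2 - 15*c + 56)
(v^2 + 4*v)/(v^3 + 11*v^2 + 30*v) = (v + 4)/(v^2 + 11*v + 30)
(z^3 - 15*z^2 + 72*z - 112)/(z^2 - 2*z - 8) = (z^2 - 11*z + 28)/(z + 2)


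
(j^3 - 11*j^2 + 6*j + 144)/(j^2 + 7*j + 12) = (j^2 - 14*j + 48)/(j + 4)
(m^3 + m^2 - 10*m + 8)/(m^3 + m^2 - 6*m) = (m^2 + 3*m - 4)/(m*(m + 3))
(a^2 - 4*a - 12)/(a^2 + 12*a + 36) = (a^2 - 4*a - 12)/(a^2 + 12*a + 36)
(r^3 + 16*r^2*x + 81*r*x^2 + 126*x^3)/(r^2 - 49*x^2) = (-r^2 - 9*r*x - 18*x^2)/(-r + 7*x)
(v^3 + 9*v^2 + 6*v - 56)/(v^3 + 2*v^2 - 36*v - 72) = (v^3 + 9*v^2 + 6*v - 56)/(v^3 + 2*v^2 - 36*v - 72)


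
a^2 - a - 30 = (a - 6)*(a + 5)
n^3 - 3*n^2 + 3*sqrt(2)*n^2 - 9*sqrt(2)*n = n*(n - 3)*(n + 3*sqrt(2))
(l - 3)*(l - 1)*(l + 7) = l^3 + 3*l^2 - 25*l + 21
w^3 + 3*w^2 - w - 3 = (w - 1)*(w + 1)*(w + 3)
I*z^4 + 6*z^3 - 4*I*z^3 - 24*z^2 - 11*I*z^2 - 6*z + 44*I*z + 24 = (z - 4)*(z - 3*I)*(z - 2*I)*(I*z + 1)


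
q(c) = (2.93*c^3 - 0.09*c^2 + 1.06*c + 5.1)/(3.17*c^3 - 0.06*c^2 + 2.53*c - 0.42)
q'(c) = (-9.51*c^2 + 0.12*c - 2.53)*(2.93*c^3 - 0.09*c^2 + 1.06*c + 5.1)/(3.17*c^3 - 0.06*c^2 + 2.53*c - 0.42)^2 + (8.79*c^2 - 0.18*c + 1.06)/(3.17*c^3 - 0.06*c^2 + 2.53*c - 0.42) = (3.5527136788005e-15*c^5 + 0.1095*c^4 + 8.1054*c^3 - 52.3569*c^2 + 0.6876*c - 13.3482)/(10.0489*c^6 - 0.3804*c^5 + 16.0438*c^4 - 2.9664*c^3 + 6.4513*c^2 - 2.1252*c + 0.1764)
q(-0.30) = -3.70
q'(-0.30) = -11.46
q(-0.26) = -4.19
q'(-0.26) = -13.30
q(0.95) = 1.84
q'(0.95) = -2.45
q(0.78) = 2.40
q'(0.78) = -4.47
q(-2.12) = 0.70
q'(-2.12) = -0.25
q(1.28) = 1.33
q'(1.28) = -0.92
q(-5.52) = 0.90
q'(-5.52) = -0.01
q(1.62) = 1.12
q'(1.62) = -0.40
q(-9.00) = 0.92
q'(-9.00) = -0.00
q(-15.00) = 0.92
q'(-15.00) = -0.00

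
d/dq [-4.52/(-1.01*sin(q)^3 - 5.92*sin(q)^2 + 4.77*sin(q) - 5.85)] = (-13.6956*sin(q)^2 - 53.5168*sin(q) + 21.5604)*cos(q)/(1.01*sin(q)^3 + 5.92*sin(q)^2 - 4.77*sin(q) + 5.85)^2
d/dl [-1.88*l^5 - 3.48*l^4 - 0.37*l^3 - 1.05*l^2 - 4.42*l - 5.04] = -9.4*l^4 - 13.92*l^3 - 1.11*l^2 - 2.1*l - 4.42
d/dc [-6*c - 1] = -6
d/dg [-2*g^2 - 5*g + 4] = -4*g - 5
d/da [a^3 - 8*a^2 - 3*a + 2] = 3*a^2 - 16*a - 3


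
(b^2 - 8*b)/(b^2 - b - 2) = b*(8 - b)/(-b^2 + b + 2)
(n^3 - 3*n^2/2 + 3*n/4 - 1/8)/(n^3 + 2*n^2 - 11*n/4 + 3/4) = (n - 1/2)/(n + 3)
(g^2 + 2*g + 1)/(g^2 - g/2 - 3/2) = 2*(g + 1)/(2*g - 3)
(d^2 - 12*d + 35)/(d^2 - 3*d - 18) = (-d^2 + 12*d - 35)/(-d^2 + 3*d + 18)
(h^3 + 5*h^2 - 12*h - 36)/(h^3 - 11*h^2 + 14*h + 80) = (h^2 + 3*h - 18)/(h^2 - 13*h + 40)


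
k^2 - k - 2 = (k - 2)*(k + 1)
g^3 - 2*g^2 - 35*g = g*(g - 7)*(g + 5)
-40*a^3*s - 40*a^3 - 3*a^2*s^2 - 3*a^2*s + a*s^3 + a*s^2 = (-8*a + s)*(5*a + s)*(a*s + a)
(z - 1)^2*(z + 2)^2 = z^4 + 2*z^3 - 3*z^2 - 4*z + 4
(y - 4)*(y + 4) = y^2 - 16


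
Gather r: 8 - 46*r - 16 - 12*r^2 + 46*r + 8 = -12*r^2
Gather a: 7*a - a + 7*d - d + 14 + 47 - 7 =6*a + 6*d + 54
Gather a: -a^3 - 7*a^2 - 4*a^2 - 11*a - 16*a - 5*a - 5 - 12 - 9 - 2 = -a^3 - 11*a^2 - 32*a - 28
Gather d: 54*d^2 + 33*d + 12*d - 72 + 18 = 54*d^2 + 45*d - 54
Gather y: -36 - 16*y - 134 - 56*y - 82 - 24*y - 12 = -96*y - 264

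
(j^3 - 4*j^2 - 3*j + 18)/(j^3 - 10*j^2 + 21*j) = (j^2 - j - 6)/(j*(j - 7))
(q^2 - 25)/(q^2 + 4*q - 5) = (q - 5)/(q - 1)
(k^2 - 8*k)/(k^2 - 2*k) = (k - 8)/(k - 2)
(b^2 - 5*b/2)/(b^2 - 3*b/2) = (2*b - 5)/(2*b - 3)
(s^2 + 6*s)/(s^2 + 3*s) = (s + 6)/(s + 3)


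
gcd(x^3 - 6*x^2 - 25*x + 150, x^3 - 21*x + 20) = x + 5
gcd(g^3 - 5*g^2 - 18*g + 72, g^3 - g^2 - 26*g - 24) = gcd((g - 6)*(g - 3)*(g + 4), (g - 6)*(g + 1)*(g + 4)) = g^2 - 2*g - 24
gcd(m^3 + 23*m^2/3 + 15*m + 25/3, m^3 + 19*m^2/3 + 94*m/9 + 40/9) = m + 5/3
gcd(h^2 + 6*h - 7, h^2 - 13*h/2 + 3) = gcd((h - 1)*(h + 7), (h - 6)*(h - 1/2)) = 1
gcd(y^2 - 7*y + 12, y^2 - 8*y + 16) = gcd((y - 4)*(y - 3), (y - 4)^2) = y - 4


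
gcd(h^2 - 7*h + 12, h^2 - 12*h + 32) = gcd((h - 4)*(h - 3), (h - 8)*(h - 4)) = h - 4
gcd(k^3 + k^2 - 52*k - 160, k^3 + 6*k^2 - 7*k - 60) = k^2 + 9*k + 20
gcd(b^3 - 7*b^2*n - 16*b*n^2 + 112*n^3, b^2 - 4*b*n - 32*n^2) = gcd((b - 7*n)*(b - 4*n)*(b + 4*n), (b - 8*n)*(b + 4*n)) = b + 4*n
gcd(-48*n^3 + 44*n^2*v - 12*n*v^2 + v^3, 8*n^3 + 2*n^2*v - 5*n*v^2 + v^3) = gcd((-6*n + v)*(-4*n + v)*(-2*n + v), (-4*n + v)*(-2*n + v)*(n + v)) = 8*n^2 - 6*n*v + v^2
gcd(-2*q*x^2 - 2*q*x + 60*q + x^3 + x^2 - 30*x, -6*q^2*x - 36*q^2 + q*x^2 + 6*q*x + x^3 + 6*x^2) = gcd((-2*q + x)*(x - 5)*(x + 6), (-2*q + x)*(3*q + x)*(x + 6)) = -2*q*x - 12*q + x^2 + 6*x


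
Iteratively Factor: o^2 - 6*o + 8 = (o - 2)*(o - 4)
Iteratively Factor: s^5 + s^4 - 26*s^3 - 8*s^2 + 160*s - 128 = (s - 4)*(s^4 + 5*s^3 - 6*s^2 - 32*s + 32) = (s - 4)*(s + 4)*(s^3 + s^2 - 10*s + 8) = (s - 4)*(s - 1)*(s + 4)*(s^2 + 2*s - 8) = (s - 4)*(s - 2)*(s - 1)*(s + 4)*(s + 4)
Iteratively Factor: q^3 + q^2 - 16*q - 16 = (q + 4)*(q^2 - 3*q - 4) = (q - 4)*(q + 4)*(q + 1)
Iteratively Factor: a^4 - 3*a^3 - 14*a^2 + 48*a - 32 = (a - 2)*(a^3 - a^2 - 16*a + 16) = (a - 2)*(a - 1)*(a^2 - 16) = (a - 4)*(a - 2)*(a - 1)*(a + 4)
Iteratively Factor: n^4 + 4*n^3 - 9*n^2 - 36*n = (n + 3)*(n^3 + n^2 - 12*n) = (n - 3)*(n + 3)*(n^2 + 4*n) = n*(n - 3)*(n + 3)*(n + 4)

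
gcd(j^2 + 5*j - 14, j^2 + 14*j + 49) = j + 7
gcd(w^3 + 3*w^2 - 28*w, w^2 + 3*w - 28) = w^2 + 3*w - 28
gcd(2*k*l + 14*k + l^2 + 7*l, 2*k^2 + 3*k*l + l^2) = 2*k + l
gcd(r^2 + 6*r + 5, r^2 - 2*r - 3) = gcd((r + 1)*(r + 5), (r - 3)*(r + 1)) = r + 1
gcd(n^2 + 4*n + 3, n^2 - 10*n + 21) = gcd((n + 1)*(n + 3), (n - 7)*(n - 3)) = 1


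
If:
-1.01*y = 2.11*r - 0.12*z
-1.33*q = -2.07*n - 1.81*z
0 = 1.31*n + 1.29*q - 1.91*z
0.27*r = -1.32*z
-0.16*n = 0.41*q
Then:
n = 0.00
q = 0.00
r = 0.00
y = 0.00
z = 0.00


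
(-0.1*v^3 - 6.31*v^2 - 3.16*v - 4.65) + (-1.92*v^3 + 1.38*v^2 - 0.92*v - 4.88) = -2.02*v^3 - 4.93*v^2 - 4.08*v - 9.53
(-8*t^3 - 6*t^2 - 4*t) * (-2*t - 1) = 16*t^4 + 20*t^3 + 14*t^2 + 4*t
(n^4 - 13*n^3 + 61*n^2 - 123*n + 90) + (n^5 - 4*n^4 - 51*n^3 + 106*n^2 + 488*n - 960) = n^5 - 3*n^4 - 64*n^3 + 167*n^2 + 365*n - 870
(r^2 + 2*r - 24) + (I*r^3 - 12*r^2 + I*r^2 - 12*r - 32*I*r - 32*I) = I*r^3 - 11*r^2 + I*r^2 - 10*r - 32*I*r - 24 - 32*I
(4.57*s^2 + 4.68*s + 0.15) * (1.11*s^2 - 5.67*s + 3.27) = 5.0727*s^4 - 20.7171*s^3 - 11.4252*s^2 + 14.4531*s + 0.4905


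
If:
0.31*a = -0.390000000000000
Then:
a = -1.26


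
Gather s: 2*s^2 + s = 2*s^2 + s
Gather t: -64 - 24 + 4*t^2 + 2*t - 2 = 4*t^2 + 2*t - 90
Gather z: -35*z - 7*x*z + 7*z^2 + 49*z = 7*z^2 + z*(14 - 7*x)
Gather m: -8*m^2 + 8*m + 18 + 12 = -8*m^2 + 8*m + 30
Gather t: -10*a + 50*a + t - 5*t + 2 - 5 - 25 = 40*a - 4*t - 28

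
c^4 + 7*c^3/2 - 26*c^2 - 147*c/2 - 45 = (c - 5)*(c + 1)*(c + 3/2)*(c + 6)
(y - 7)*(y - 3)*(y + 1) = y^3 - 9*y^2 + 11*y + 21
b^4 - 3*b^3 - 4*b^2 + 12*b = b*(b - 3)*(b - 2)*(b + 2)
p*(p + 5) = p^2 + 5*p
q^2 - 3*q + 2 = (q - 2)*(q - 1)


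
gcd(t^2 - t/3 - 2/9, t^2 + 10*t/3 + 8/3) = 1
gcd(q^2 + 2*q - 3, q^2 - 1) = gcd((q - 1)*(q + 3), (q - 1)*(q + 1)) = q - 1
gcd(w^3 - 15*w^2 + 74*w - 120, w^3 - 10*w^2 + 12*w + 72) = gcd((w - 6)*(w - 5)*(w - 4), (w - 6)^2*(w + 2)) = w - 6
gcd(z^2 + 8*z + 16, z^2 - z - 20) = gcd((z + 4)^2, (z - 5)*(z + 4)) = z + 4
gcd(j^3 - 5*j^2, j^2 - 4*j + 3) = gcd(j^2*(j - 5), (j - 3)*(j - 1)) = 1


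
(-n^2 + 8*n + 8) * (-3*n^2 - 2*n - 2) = 3*n^4 - 22*n^3 - 38*n^2 - 32*n - 16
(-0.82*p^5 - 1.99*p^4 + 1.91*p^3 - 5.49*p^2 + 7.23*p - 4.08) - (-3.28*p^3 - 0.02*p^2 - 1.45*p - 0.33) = -0.82*p^5 - 1.99*p^4 + 5.19*p^3 - 5.47*p^2 + 8.68*p - 3.75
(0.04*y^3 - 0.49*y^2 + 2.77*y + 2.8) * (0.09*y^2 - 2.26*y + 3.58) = 0.0036*y^5 - 0.1345*y^4 + 1.4999*y^3 - 7.7624*y^2 + 3.5886*y + 10.024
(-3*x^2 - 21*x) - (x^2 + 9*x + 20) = -4*x^2 - 30*x - 20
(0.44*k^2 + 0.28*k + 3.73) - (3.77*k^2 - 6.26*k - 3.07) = -3.33*k^2 + 6.54*k + 6.8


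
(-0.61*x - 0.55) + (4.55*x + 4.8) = 3.94*x + 4.25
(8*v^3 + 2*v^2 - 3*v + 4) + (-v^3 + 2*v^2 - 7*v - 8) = 7*v^3 + 4*v^2 - 10*v - 4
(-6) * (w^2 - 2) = 12 - 6*w^2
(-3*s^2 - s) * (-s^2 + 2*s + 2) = 3*s^4 - 5*s^3 - 8*s^2 - 2*s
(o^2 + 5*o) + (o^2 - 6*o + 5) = 2*o^2 - o + 5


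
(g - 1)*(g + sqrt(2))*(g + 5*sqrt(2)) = g^3 - g^2 + 6*sqrt(2)*g^2 - 6*sqrt(2)*g + 10*g - 10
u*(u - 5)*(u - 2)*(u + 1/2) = u^4 - 13*u^3/2 + 13*u^2/2 + 5*u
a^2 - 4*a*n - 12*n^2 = (a - 6*n)*(a + 2*n)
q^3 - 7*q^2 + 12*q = q*(q - 4)*(q - 3)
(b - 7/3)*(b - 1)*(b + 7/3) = b^3 - b^2 - 49*b/9 + 49/9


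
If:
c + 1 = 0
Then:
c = -1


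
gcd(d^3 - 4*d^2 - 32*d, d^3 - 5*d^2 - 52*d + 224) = d - 8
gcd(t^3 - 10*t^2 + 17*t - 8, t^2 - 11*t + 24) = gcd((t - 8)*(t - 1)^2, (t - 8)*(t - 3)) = t - 8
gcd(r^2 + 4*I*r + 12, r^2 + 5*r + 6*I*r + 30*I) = r + 6*I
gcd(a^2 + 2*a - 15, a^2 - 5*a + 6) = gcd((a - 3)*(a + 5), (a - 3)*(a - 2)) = a - 3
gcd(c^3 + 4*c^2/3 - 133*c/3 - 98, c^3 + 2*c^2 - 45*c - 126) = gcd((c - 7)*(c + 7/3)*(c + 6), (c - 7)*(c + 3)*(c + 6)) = c^2 - c - 42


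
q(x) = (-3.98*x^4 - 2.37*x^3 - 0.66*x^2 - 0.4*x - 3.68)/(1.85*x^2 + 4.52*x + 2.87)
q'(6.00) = -22.01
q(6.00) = -59.01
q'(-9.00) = 42.52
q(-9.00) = -218.12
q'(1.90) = -4.96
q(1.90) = -4.13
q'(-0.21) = 3.23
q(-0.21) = -1.80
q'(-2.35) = 2.32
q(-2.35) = -39.36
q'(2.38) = -6.87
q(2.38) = -6.97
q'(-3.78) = 18.29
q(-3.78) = -56.98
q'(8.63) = -33.25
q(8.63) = -131.67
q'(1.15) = -2.14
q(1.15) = -1.48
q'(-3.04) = 12.94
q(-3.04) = -45.28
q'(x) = (-3.7*x - 4.52)*(-3.98*x^4 - 2.37*x^3 - 0.66*x^2 - 0.4*x - 3.68)/(1.85*x^2 + 4.52*x + 2.87)^2 + (-15.92*x^3 - 7.11*x^2 - 1.32*x - 0.4)/(1.85*x^2 + 4.52*x + 2.87)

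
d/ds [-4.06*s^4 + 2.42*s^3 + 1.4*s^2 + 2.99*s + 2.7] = -16.24*s^3 + 7.26*s^2 + 2.8*s + 2.99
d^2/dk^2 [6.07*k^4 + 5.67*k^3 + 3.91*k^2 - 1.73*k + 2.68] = 72.84*k^2 + 34.02*k + 7.82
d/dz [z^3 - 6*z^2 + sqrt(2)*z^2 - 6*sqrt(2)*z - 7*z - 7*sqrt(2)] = 3*z^2 - 12*z + 2*sqrt(2)*z - 6*sqrt(2) - 7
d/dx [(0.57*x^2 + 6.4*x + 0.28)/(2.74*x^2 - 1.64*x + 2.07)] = (-18.4708*x^2 + 0.8254*x + 13.7072)/(7.5076*x^4 - 8.9872*x^3 + 14.0332*x^2 - 6.7896*x + 4.2849)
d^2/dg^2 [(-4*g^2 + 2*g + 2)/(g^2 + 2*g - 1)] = 4*(5*g^3 - 3*g^2 + 9*g + 5)/(g^6 + 6*g^5 + 9*g^4 - 4*g^3 - 9*g^2 + 6*g - 1)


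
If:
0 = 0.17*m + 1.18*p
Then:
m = -6.94117647058824*p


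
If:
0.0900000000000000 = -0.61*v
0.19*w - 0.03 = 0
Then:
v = -0.15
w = 0.16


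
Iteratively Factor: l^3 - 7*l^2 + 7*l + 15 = (l - 5)*(l^2 - 2*l - 3) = (l - 5)*(l + 1)*(l - 3)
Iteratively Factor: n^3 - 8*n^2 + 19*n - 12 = (n - 4)*(n^2 - 4*n + 3) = (n - 4)*(n - 1)*(n - 3)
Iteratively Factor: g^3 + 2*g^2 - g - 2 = (g + 2)*(g^2 - 1) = (g + 1)*(g + 2)*(g - 1)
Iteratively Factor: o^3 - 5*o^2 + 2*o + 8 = (o - 4)*(o^2 - o - 2) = (o - 4)*(o + 1)*(o - 2)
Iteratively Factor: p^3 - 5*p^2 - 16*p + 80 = (p - 5)*(p^2 - 16) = (p - 5)*(p + 4)*(p - 4)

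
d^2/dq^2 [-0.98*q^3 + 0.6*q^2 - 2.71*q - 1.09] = 1.2 - 5.88*q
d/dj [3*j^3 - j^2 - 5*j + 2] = 9*j^2 - 2*j - 5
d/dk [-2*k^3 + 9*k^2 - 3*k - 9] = -6*k^2 + 18*k - 3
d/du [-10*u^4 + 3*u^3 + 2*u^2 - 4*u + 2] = -40*u^3 + 9*u^2 + 4*u - 4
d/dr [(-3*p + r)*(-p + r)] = -4*p + 2*r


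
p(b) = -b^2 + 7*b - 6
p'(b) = 7 - 2*b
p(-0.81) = -12.33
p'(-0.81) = 8.62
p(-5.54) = -75.47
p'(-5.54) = 18.08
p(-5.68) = -78.02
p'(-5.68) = 18.36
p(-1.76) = -21.42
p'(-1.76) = 10.52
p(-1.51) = -18.85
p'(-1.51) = 10.02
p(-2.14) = -25.56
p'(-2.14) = 11.28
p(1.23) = 1.10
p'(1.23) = 4.54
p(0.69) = -1.65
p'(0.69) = 5.62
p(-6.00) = -84.00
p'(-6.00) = 19.00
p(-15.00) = -336.00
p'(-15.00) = 37.00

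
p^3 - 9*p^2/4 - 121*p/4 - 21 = (p - 7)*(p + 3/4)*(p + 4)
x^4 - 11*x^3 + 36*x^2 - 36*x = x*(x - 6)*(x - 3)*(x - 2)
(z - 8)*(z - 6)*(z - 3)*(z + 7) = z^4 - 10*z^3 - 29*z^2 + 486*z - 1008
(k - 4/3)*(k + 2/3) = k^2 - 2*k/3 - 8/9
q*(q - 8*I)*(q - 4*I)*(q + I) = q^4 - 11*I*q^3 - 20*q^2 - 32*I*q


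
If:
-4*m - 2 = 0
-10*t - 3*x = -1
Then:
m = -1/2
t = 1/10 - 3*x/10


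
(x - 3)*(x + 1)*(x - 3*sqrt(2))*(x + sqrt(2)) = x^4 - 2*sqrt(2)*x^3 - 2*x^3 - 9*x^2 + 4*sqrt(2)*x^2 + 6*sqrt(2)*x + 12*x + 18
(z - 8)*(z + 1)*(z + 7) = z^3 - 57*z - 56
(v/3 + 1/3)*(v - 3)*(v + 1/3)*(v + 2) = v^4/3 + v^3/9 - 7*v^2/3 - 25*v/9 - 2/3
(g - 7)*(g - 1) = g^2 - 8*g + 7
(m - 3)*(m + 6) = m^2 + 3*m - 18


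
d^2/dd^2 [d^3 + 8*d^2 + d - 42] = 6*d + 16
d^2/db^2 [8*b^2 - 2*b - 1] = 16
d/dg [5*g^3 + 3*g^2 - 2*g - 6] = 15*g^2 + 6*g - 2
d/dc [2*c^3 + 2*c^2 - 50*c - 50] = 6*c^2 + 4*c - 50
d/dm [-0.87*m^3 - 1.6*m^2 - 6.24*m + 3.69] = -2.61*m^2 - 3.2*m - 6.24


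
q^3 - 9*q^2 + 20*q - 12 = (q - 6)*(q - 2)*(q - 1)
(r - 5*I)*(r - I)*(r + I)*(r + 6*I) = r^4 + I*r^3 + 31*r^2 + I*r + 30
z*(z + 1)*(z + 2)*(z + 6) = z^4 + 9*z^3 + 20*z^2 + 12*z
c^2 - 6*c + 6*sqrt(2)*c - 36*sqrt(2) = (c - 6)*(c + 6*sqrt(2))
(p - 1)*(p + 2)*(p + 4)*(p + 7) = p^4 + 12*p^3 + 37*p^2 + 6*p - 56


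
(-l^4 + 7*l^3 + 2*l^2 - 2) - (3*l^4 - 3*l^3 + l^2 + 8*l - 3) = -4*l^4 + 10*l^3 + l^2 - 8*l + 1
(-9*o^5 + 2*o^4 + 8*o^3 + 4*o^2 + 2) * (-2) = 18*o^5 - 4*o^4 - 16*o^3 - 8*o^2 - 4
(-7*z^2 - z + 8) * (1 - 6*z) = 42*z^3 - z^2 - 49*z + 8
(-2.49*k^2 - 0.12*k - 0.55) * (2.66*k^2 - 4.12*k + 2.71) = -6.6234*k^4 + 9.9396*k^3 - 7.7165*k^2 + 1.9408*k - 1.4905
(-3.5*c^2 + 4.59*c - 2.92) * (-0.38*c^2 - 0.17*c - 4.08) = 1.33*c^4 - 1.1492*c^3 + 14.6093*c^2 - 18.2308*c + 11.9136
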